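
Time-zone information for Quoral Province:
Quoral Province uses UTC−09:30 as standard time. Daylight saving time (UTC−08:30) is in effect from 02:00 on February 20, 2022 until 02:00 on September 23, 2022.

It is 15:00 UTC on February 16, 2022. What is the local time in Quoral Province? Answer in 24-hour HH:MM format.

05:30

At the standard offset (UTC−09:30), 15:00 UTC − 9h30m = 05:30 Quoral Province standard time.
The standard-time date in Quoral Province, February 16, 2022, is outside the daylight-saving period (20 February – 23 September), so Quoral Province is on standard time, UTC−09:30.
15:00 UTC − 9h30m = 05:30 local.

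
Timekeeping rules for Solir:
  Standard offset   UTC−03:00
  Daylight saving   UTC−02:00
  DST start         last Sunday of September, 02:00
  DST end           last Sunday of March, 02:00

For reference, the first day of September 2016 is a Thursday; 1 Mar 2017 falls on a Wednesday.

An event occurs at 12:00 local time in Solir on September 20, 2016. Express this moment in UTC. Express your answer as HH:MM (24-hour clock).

15:00

1 September 2016 is a Thursday, so Sundays fall on 4, 11, 18, 25; the last is September 25.
1 March 2017 is a Wednesday, so Sundays fall on 5, 12, 19, 26; the last is March 26.
Daylight saving runs 25 September 2016 – 26 March 2017; September 20, 2016 is outside that window, so Solir is on standard time at UTC−03:00.
12:00 local + 3h = 15:00 UTC.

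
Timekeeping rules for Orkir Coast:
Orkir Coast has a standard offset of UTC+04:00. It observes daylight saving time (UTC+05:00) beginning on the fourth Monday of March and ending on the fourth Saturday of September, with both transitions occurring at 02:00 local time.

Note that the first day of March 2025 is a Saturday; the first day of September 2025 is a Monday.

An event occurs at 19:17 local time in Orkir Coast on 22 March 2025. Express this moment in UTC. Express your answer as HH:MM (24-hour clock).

15:17

1 March 2025 is a Saturday, so the first Monday is March 3 and the fourth is March 24.
1 September 2025 is a Monday, so the first Saturday is September 6 and the fourth is September 27.
22 March 2025 does not fall between 24 March and 27 September, so daylight saving is not in effect and Orkir Coast is at UTC+04:00.
19:17 local − 4h = 15:17 UTC.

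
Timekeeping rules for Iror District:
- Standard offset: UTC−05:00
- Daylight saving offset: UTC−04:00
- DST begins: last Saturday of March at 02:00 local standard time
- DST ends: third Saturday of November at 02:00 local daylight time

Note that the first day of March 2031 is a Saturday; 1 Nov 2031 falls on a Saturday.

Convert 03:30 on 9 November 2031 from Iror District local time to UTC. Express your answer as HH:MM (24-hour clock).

07:30

1 March 2031 is a Saturday, so Saturdays fall on 1, 8, 15, 22, 29; the last is March 29.
1 November 2031 is a Saturday, so the first Saturday is November 1 and the third is November 15.
Daylight saving runs 29 March – 15 November; 9 November 2031 is inside that window, so Iror District is at UTC−04:00.
03:30 local + 4h = 07:30 UTC.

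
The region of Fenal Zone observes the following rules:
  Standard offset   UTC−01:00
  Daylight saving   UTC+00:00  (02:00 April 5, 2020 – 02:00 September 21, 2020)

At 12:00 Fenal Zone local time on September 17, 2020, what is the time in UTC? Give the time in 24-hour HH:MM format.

Daylight saving runs 5 April – 21 September; September 17, 2020 is inside that window, so Fenal Zone is at UTC+00:00.
12:00 local − 0h = 12:00 UTC.

12:00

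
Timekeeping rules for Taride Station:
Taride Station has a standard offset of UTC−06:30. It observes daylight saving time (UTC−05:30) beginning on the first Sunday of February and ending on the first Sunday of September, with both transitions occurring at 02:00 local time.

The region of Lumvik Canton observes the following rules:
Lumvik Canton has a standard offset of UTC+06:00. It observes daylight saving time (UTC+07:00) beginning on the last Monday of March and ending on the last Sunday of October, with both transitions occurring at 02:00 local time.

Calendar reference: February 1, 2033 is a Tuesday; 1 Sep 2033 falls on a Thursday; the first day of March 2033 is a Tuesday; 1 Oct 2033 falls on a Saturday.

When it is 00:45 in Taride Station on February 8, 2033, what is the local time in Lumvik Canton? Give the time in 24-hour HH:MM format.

1 February 2033 is a Tuesday, so the first Sunday is February 6.
1 September 2033 is a Thursday, so the first Sunday is September 4.
Daylight saving runs 6 February – 4 September; February 8, 2033 is inside that window, so Taride Station is at UTC−05:30.
00:45 Taride Station + 5h30m = 06:15 UTC.
1 March 2033 is a Tuesday, so Mondays fall on 7, 14, 21, 28; the last is March 28.
1 October 2033 is a Saturday, so Sundays fall on 2, 9, 16, 23, 30; the last is October 30.
At the standard offset (UTC+06:00), 06:15 UTC + 6h = 12:15 Lumvik Canton standard time.
The standard-time date in Lumvik Canton, February 8, 2033, is outside the daylight-saving period (28 March – 30 October), so Lumvik Canton is on standard time, UTC+06:00.
06:15 UTC + 6h = 12:15 Lumvik Canton.

12:15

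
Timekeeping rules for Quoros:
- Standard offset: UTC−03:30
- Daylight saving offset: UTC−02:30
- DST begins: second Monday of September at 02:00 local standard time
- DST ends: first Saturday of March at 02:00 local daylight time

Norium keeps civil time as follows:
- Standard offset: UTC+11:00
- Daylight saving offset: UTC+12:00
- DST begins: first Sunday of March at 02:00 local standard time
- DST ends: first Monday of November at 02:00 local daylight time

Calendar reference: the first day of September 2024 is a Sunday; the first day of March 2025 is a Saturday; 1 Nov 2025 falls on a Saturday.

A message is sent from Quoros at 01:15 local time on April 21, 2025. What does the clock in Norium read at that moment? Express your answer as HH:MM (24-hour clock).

16:45

1 September 2024 is a Sunday, so the first Monday is September 2 and the second is September 9.
1 March 2025 is a Saturday, so the first Saturday is March 1.
April 21, 2025 is outside the daylight-saving period (9 September 2024 – 1 March 2025), so Quoros is on standard time, UTC−03:30.
01:15 Quoros + 3h30m = 04:45 UTC.
1 March 2025 is a Saturday, so the first Sunday is March 2.
1 November 2025 is a Saturday, so the first Monday is November 3.
At the standard offset (UTC+11:00), 04:45 UTC + 11h = 15:45 Norium standard time.
The standard-time date in Norium, April 21, 2025, falls between 2 March and 3 November, so daylight saving is in effect and Norium is at UTC+12:00.
04:45 UTC + 12h = 16:45 Norium.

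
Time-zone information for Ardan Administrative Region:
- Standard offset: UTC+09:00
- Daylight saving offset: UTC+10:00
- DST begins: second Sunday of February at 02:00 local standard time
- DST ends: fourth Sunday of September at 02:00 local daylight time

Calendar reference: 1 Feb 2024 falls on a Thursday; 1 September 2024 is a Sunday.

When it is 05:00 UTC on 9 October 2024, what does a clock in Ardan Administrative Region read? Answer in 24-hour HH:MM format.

1 February 2024 is a Thursday, so the first Sunday is February 4 and the second is February 11.
1 September 2024 is a Sunday, so the first Sunday is September 1 and the fourth is September 22.
At the standard offset (UTC+09:00), 05:00 UTC + 9h = 14:00 Ardan Administrative Region standard time.
Daylight saving runs 11 February – 22 September; the standard-time date in Ardan Administrative Region, 9 October 2024, is outside that window, so Ardan Administrative Region is on standard time at UTC+09:00.
05:00 UTC + 9h = 14:00 local.

14:00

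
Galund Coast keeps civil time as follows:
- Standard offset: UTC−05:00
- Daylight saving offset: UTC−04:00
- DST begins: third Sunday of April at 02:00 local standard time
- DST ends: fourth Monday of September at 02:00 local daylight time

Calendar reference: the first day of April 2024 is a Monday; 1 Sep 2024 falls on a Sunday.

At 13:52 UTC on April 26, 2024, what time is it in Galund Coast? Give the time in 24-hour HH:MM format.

09:52

1 April 2024 is a Monday, so the first Sunday is April 7 and the third is April 21.
1 September 2024 is a Sunday, so the first Monday is September 2 and the fourth is September 23.
At the standard offset (UTC−05:00), 13:52 UTC − 5h = 08:52 Galund Coast standard time.
Daylight saving runs 21 April – 23 September; the standard-time date in Galund Coast, April 26, 2024, is inside that window, so Galund Coast is at UTC−04:00.
13:52 UTC − 4h = 09:52 local.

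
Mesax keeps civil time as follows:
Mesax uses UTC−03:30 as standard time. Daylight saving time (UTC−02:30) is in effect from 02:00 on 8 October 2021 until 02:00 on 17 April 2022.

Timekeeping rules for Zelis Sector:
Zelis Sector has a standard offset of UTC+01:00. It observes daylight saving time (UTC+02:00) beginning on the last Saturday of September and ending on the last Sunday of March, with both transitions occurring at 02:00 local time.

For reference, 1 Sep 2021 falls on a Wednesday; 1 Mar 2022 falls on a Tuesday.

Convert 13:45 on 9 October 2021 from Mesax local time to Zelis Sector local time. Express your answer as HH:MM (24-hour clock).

Daylight saving runs 8 October 2021 – 17 April 2022; 9 October 2021 is inside that window, so Mesax is at UTC−02:30.
13:45 Mesax + 2h30m = 16:15 UTC.
1 September 2021 is a Wednesday, so Saturdays fall on 4, 11, 18, 25; the last is September 25.
1 March 2022 is a Tuesday, so Sundays fall on 6, 13, 20, 27; the last is March 27.
At the standard offset (UTC+01:00), 16:15 UTC + 1h = 17:15 Zelis Sector standard time.
The standard-time date in Zelis Sector, 9 October 2021, lies within the daylight-saving period (25 September 2021 – 27 March 2022), so Zelis Sector is on daylight time, UTC+02:00.
16:15 UTC + 2h = 18:15 Zelis Sector.

18:15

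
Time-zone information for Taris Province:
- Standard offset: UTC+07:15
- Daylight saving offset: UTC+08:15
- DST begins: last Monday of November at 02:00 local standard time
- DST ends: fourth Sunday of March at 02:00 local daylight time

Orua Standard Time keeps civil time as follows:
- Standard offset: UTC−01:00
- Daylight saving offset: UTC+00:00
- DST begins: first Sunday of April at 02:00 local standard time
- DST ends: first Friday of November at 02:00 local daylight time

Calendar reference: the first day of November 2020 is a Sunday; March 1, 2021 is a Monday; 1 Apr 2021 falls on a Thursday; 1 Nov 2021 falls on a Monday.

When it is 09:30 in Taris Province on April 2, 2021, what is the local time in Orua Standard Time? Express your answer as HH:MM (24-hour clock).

01:15

1 November 2020 is a Sunday, so Mondays fall on 2, 9, 16, 23, 30; the last is November 30.
1 March 2021 is a Monday, so the first Sunday is March 7 and the fourth is March 28.
April 2, 2021 does not fall between 30 November 2020 and 28 March 2021, so daylight saving is not in effect and Taris Province is at UTC+07:15.
09:30 Taris Province − 7h15m = 02:15 UTC.
1 April 2021 is a Thursday, so the first Sunday is April 4.
1 November 2021 is a Monday, so the first Friday is November 5.
At the standard offset (UTC−01:00), 02:15 UTC − 1h = 01:15 Orua Standard Time standard time.
Daylight saving runs 4 April – 5 November; the standard-time date in Orua Standard Time, April 2, 2021, is outside that window, so Orua Standard Time is on standard time at UTC−01:00.
02:15 UTC − 1h = 01:15 Orua Standard Time.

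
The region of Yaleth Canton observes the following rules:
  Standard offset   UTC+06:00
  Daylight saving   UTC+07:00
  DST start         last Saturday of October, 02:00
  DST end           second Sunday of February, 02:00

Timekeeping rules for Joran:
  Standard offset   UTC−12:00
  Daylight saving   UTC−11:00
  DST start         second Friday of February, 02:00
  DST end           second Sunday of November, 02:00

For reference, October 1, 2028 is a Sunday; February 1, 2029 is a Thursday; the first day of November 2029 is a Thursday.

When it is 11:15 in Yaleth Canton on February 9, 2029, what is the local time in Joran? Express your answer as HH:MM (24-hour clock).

1 October 2028 is a Sunday, so Saturdays fall on 7, 14, 21, 28; the last is October 28.
1 February 2029 is a Thursday, so the first Sunday is February 4 and the second is February 11.
February 9, 2029 lies within the daylight-saving period (28 October 2028 – 11 February 2029), so Yaleth Canton is on daylight time, UTC+07:00.
11:15 Yaleth Canton − 7h = 04:15 UTC.
1 February 2029 is a Thursday, so the first Friday is February 2 and the second is February 9.
1 November 2029 is a Thursday, so the first Sunday is November 4 and the second is November 11.
At the standard offset (UTC−12:00), 04:15 UTC − 12h = 16:15 Joran standard time (rolling into the previous day, 8 February 2029).
The standard-time date in Joran, February 8, 2029, does not fall between 9 February and 11 November, so daylight saving is not in effect and Joran is at UTC−12:00.
04:15 UTC − 12h = 16:15 Joran (rolling into the previous day, 8 February 2029).

16:15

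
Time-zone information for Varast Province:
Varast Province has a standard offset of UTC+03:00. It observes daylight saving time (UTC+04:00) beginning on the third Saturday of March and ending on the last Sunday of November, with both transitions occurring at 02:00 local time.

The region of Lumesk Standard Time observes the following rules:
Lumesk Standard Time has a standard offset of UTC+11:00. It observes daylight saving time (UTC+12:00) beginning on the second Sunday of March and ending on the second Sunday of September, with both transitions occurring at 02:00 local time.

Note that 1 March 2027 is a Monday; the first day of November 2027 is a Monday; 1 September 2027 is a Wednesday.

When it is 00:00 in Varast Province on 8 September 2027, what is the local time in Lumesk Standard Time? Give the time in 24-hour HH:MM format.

1 March 2027 is a Monday, so the first Saturday is March 6 and the third is March 20.
1 November 2027 is a Monday, so Sundays fall on 7, 14, 21, 28; the last is November 28.
Daylight saving runs 20 March – 28 November; 8 September 2027 is inside that window, so Varast Province is at UTC+04:00.
00:00 Varast Province − 4h = 20:00 UTC (rolling into the previous day, 7 September 2027).
1 March 2027 is a Monday, so the first Sunday is March 7 and the second is March 14.
1 September 2027 is a Wednesday, so the first Sunday is September 5 and the second is September 12.
At the standard offset (UTC+11:00), 20:00 UTC + 11h = 07:00 Lumesk Standard Time standard time (rolling into the next day, 8 September 2027).
The standard-time date in Lumesk Standard Time, 8 September 2027, falls between 14 March and 12 September, so daylight saving is in effect and Lumesk Standard Time is at UTC+12:00.
20:00 UTC + 12h = 08:00 Lumesk Standard Time (rolling into the next day, 8 September 2027).

08:00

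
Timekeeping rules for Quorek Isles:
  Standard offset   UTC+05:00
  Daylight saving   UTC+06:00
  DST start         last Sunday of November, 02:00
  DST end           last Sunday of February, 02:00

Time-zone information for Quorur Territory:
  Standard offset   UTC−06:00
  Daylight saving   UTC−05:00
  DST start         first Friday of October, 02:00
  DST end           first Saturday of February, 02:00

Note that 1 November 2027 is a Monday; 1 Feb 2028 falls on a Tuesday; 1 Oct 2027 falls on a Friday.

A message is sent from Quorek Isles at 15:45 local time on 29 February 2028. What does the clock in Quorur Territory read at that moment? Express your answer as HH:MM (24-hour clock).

1 November 2027 is a Monday, so Sundays fall on 7, 14, 21, 28; the last is November 28.
1 February 2028 is a Tuesday, so Sundays fall on 6, 13, 20, 27; the last is February 27.
Daylight saving runs 28 November 2027 – 27 February 2028; 29 February 2028 is outside that window, so Quorek Isles is on standard time at UTC+05:00.
15:45 Quorek Isles − 5h = 10:45 UTC.
1 October 2027 is a Friday, so the first Friday is October 1.
1 February 2028 is a Tuesday, so the first Saturday is February 5.
At the standard offset (UTC−06:00), 10:45 UTC − 6h = 04:45 Quorur Territory standard time.
The standard-time date in Quorur Territory, 29 February 2028, does not fall between 1 October 2027 and 5 February 2028, so daylight saving is not in effect and Quorur Territory is at UTC−06:00.
10:45 UTC − 6h = 04:45 Quorur Territory.

04:45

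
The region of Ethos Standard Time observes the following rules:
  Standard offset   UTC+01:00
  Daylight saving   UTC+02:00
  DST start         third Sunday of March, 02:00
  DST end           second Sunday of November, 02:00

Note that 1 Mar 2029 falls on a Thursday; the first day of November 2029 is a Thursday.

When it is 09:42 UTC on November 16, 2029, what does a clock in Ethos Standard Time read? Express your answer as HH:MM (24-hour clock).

1 March 2029 is a Thursday, so the first Sunday is March 4 and the third is March 18.
1 November 2029 is a Thursday, so the first Sunday is November 4 and the second is November 11.
At the standard offset (UTC+01:00), 09:42 UTC + 1h = 10:42 Ethos Standard Time standard time.
The standard-time date in Ethos Standard Time, November 16, 2029, is outside the daylight-saving period (18 March – 11 November), so Ethos Standard Time is on standard time, UTC+01:00.
09:42 UTC + 1h = 10:42 local.

10:42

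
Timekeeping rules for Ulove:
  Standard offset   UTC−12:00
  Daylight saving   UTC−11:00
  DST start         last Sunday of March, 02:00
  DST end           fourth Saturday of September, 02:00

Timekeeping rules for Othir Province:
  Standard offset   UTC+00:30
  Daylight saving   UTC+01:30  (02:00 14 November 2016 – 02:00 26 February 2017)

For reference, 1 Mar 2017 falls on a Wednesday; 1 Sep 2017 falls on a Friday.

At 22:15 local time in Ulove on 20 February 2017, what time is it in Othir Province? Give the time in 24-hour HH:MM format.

1 March 2017 is a Wednesday, so Sundays fall on 5, 12, 19, 26; the last is March 26.
1 September 2017 is a Friday, so the first Saturday is September 2 and the fourth is September 23.
20 February 2017 is outside the daylight-saving period (26 March – 23 September), so Ulove is on standard time, UTC−12:00.
22:15 Ulove + 12h = 10:15 UTC (rolling into the next day, 21 February 2017).
At the standard offset (UTC+00:30), 10:15 UTC + 0h30m = 10:45 Othir Province standard time.
The standard-time date in Othir Province, 21 February 2017, falls between 14 November 2016 and 26 February 2017, so daylight saving is in effect and Othir Province is at UTC+01:30.
10:15 UTC + 1h30m = 11:45 Othir Province.

11:45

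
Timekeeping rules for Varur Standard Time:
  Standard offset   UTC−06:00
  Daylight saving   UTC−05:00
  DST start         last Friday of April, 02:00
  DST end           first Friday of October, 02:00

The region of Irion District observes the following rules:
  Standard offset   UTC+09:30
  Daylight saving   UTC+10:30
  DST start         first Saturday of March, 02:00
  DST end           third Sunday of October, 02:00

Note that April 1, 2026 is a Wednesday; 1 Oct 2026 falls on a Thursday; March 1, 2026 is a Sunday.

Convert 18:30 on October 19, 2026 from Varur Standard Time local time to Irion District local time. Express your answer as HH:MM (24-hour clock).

1 April 2026 is a Wednesday, so Fridays fall on 3, 10, 17, 24; the last is April 24.
1 October 2026 is a Thursday, so the first Friday is October 2.
Daylight saving runs 24 April – 2 October; October 19, 2026 is outside that window, so Varur Standard Time is on standard time at UTC−06:00.
18:30 Varur Standard Time + 6h = 00:30 UTC (rolling into the next day, 20 October 2026).
1 March 2026 is a Sunday, so the first Saturday is March 7.
1 October 2026 is a Thursday, so the first Sunday is October 4 and the third is October 18.
At the standard offset (UTC+09:30), 00:30 UTC + 9h30m = 10:00 Irion District standard time.
Daylight saving runs 7 March – 18 October; the standard-time date in Irion District, October 20, 2026, is outside that window, so Irion District is on standard time at UTC+09:30.
00:30 UTC + 9h30m = 10:00 Irion District.

10:00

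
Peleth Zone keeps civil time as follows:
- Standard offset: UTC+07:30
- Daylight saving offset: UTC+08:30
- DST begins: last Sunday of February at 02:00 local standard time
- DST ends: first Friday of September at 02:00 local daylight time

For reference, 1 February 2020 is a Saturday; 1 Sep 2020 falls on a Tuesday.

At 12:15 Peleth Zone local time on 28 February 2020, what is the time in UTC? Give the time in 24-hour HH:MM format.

1 February 2020 is a Saturday, so Sundays fall on 2, 9, 16, 23; the last is February 23.
1 September 2020 is a Tuesday, so the first Friday is September 4.
Daylight saving runs 23 February – 4 September; 28 February 2020 is inside that window, so Peleth Zone is at UTC+08:30.
12:15 local − 8h30m = 03:45 UTC.

03:45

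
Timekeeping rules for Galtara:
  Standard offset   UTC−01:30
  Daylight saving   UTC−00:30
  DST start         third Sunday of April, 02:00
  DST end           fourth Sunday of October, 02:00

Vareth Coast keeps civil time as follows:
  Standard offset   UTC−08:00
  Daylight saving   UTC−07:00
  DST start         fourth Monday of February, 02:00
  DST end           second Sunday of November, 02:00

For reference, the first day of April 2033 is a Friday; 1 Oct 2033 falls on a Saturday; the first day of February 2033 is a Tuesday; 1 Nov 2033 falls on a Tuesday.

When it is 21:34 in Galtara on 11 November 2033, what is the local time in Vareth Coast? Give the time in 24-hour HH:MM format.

1 April 2033 is a Friday, so the first Sunday is April 3 and the third is April 17.
1 October 2033 is a Saturday, so the first Sunday is October 2 and the fourth is October 23.
11 November 2033 does not fall between 17 April and 23 October, so daylight saving is not in effect and Galtara is at UTC−01:30.
21:34 Galtara + 1h30m = 23:04 UTC.
1 February 2033 is a Tuesday, so the first Monday is February 7 and the fourth is February 28.
1 November 2033 is a Tuesday, so the first Sunday is November 6 and the second is November 13.
At the standard offset (UTC−08:00), 23:04 UTC − 8h = 15:04 Vareth Coast standard time.
The standard-time date in Vareth Coast, 11 November 2033, falls between 28 February and 13 November, so daylight saving is in effect and Vareth Coast is at UTC−07:00.
23:04 UTC − 7h = 16:04 Vareth Coast.

16:04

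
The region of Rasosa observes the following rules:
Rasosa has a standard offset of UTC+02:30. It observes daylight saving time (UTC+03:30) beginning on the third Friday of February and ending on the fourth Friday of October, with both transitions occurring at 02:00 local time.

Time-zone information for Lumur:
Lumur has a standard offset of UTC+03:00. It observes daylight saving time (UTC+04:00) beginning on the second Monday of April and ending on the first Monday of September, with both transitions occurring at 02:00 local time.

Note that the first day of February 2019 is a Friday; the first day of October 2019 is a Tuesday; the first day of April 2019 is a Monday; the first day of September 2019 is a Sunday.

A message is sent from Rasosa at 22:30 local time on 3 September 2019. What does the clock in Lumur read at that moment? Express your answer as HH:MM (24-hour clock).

22:00

1 February 2019 is a Friday, so the first Friday is February 1 and the third is February 15.
1 October 2019 is a Tuesday, so the first Friday is October 4 and the fourth is October 25.
Daylight saving runs 15 February – 25 October; 3 September 2019 is inside that window, so Rasosa is at UTC+03:30.
22:30 Rasosa − 3h30m = 19:00 UTC.
1 April 2019 is a Monday, so the first Monday is April 1 and the second is April 8.
1 September 2019 is a Sunday, so the first Monday is September 2.
At the standard offset (UTC+03:00), 19:00 UTC + 3h = 22:00 Lumur standard time.
Daylight saving runs 8 April – 2 September; the standard-time date in Lumur, 3 September 2019, is outside that window, so Lumur is on standard time at UTC+03:00.
19:00 UTC + 3h = 22:00 Lumur.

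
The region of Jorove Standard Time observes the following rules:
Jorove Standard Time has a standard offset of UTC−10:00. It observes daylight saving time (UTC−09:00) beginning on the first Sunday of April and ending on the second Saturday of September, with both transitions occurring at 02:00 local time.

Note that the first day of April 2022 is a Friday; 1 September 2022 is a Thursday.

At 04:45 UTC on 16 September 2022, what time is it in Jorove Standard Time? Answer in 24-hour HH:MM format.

18:45

1 April 2022 is a Friday, so the first Sunday is April 3.
1 September 2022 is a Thursday, so the first Saturday is September 3 and the second is September 10.
At the standard offset (UTC−10:00), 04:45 UTC − 10h = 18:45 Jorove Standard Time standard time (rolling into the previous day, 15 September 2022).
The standard-time date in Jorove Standard Time, 15 September 2022, is outside the daylight-saving period (3 April – 10 September), so Jorove Standard Time is on standard time, UTC−10:00.
04:45 UTC − 10h = 18:45 local (rolling into the previous day, 15 September 2022).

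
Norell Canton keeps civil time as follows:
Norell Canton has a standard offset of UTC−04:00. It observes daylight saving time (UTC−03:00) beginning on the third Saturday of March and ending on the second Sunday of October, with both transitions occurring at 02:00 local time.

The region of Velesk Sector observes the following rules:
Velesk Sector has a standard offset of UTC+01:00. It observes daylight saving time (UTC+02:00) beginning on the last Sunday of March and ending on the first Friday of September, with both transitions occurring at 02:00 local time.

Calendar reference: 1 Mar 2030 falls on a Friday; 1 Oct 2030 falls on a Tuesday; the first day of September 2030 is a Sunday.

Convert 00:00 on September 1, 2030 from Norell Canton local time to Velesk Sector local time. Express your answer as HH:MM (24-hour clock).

05:00

1 March 2030 is a Friday, so the first Saturday is March 2 and the third is March 16.
1 October 2030 is a Tuesday, so the first Sunday is October 6 and the second is October 13.
Daylight saving runs 16 March – 13 October; September 1, 2030 is inside that window, so Norell Canton is at UTC−03:00.
00:00 Norell Canton + 3h = 03:00 UTC.
1 March 2030 is a Friday, so Sundays fall on 3, 10, 17, 24, 31; the last is March 31.
1 September 2030 is a Sunday, so the first Friday is September 6.
At the standard offset (UTC+01:00), 03:00 UTC + 1h = 04:00 Velesk Sector standard time.
Daylight saving runs 31 March – 6 September; the standard-time date in Velesk Sector, September 1, 2030, is inside that window, so Velesk Sector is at UTC+02:00.
03:00 UTC + 2h = 05:00 Velesk Sector.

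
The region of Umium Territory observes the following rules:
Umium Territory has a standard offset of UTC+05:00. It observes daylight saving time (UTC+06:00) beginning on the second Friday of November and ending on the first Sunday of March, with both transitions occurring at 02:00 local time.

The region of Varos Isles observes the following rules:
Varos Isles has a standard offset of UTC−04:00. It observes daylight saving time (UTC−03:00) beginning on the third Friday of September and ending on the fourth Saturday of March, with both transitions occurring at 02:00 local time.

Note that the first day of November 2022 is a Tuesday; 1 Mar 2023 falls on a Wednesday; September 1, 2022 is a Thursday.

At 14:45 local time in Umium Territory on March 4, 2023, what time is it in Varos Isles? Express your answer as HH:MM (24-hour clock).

05:45

1 November 2022 is a Tuesday, so the first Friday is November 4 and the second is November 11.
1 March 2023 is a Wednesday, so the first Sunday is March 5.
March 4, 2023 falls between 11 November 2022 and 5 March 2023, so daylight saving is in effect and Umium Territory is at UTC+06:00.
14:45 Umium Territory − 6h = 08:45 UTC.
1 September 2022 is a Thursday, so the first Friday is September 2 and the third is September 16.
1 March 2023 is a Wednesday, so the first Saturday is March 4 and the fourth is March 25.
At the standard offset (UTC−04:00), 08:45 UTC − 4h = 04:45 Varos Isles standard time.
The standard-time date in Varos Isles, March 4, 2023, lies within the daylight-saving period (16 September 2022 – 25 March 2023), so Varos Isles is on daylight time, UTC−03:00.
08:45 UTC − 3h = 05:45 Varos Isles.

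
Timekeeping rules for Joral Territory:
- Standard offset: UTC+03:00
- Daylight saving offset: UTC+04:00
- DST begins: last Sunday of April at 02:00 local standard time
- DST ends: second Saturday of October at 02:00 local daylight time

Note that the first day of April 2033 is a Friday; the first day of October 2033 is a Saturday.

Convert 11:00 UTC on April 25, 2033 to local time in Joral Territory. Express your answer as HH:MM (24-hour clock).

1 April 2033 is a Friday, so Sundays fall on 3, 10, 17, 24; the last is April 24.
1 October 2033 is a Saturday, so the first Saturday is October 1 and the second is October 8.
At the standard offset (UTC+03:00), 11:00 UTC + 3h = 14:00 Joral Territory standard time.
The standard-time date in Joral Territory, April 25, 2033, lies within the daylight-saving period (24 April – 8 October), so Joral Territory is on daylight time, UTC+04:00.
11:00 UTC + 4h = 15:00 local.

15:00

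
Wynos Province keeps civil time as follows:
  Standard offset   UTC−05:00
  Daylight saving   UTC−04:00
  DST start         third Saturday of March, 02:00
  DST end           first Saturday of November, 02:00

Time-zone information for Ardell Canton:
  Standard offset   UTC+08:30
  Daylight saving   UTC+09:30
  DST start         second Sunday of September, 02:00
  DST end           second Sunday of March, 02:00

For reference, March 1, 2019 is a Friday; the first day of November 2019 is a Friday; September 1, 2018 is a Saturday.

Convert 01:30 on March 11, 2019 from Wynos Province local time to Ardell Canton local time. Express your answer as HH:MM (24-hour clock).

15:00

1 March 2019 is a Friday, so the first Saturday is March 2 and the third is March 16.
1 November 2019 is a Friday, so the first Saturday is November 2.
March 11, 2019 does not fall between 16 March and 2 November, so daylight saving is not in effect and Wynos Province is at UTC−05:00.
01:30 Wynos Province + 5h = 06:30 UTC.
1 September 2018 is a Saturday, so the first Sunday is September 2 and the second is September 9.
1 March 2019 is a Friday, so the first Sunday is March 3 and the second is March 10.
At the standard offset (UTC+08:30), 06:30 UTC + 8h30m = 15:00 Ardell Canton standard time.
Daylight saving runs 9 September 2018 – 10 March 2019; the standard-time date in Ardell Canton, March 11, 2019, is outside that window, so Ardell Canton is on standard time at UTC+08:30.
06:30 UTC + 8h30m = 15:00 Ardell Canton.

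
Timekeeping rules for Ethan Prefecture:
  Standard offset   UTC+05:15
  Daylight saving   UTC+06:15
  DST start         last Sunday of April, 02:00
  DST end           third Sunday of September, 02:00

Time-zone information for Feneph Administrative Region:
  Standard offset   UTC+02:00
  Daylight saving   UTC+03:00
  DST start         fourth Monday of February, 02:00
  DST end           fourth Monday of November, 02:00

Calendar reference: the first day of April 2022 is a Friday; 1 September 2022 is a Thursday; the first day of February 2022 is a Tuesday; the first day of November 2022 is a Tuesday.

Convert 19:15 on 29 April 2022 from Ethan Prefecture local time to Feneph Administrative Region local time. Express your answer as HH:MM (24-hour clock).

1 April 2022 is a Friday, so Sundays fall on 3, 10, 17, 24; the last is April 24.
1 September 2022 is a Thursday, so the first Sunday is September 4 and the third is September 18.
29 April 2022 falls between 24 April and 18 September, so daylight saving is in effect and Ethan Prefecture is at UTC+06:15.
19:15 Ethan Prefecture − 6h15m = 13:00 UTC.
1 February 2022 is a Tuesday, so the first Monday is February 7 and the fourth is February 28.
1 November 2022 is a Tuesday, so the first Monday is November 7 and the fourth is November 28.
At the standard offset (UTC+02:00), 13:00 UTC + 2h = 15:00 Feneph Administrative Region standard time.
Daylight saving runs 28 February – 28 November; the standard-time date in Feneph Administrative Region, 29 April 2022, is inside that window, so Feneph Administrative Region is at UTC+03:00.
13:00 UTC + 3h = 16:00 Feneph Administrative Region.

16:00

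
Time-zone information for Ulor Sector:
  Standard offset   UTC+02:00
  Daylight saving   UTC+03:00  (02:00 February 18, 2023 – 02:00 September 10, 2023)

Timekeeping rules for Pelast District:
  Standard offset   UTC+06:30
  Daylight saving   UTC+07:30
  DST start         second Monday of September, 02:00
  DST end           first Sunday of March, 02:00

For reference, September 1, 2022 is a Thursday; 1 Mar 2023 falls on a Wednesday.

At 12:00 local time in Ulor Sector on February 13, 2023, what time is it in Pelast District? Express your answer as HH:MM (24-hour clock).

Daylight saving runs 18 February – 10 September; February 13, 2023 is outside that window, so Ulor Sector is on standard time at UTC+02:00.
12:00 Ulor Sector − 2h = 10:00 UTC.
1 September 2022 is a Thursday, so the first Monday is September 5 and the second is September 12.
1 March 2023 is a Wednesday, so the first Sunday is March 5.
At the standard offset (UTC+06:30), 10:00 UTC + 6h30m = 16:30 Pelast District standard time.
Daylight saving runs 12 September 2022 – 5 March 2023; the standard-time date in Pelast District, February 13, 2023, is inside that window, so Pelast District is at UTC+07:30.
10:00 UTC + 7h30m = 17:30 Pelast District.

17:30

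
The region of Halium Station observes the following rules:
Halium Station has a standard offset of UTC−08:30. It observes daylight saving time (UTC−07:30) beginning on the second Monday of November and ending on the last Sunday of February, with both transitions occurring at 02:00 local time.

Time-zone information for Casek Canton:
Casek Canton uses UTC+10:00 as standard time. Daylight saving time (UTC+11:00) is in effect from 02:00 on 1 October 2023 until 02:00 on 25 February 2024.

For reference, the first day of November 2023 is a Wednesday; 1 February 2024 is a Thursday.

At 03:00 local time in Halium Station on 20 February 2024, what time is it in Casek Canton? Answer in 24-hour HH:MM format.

1 November 2023 is a Wednesday, so the first Monday is November 6 and the second is November 13.
1 February 2024 is a Thursday, so Sundays fall on 4, 11, 18, 25; the last is February 25.
Daylight saving runs 13 November 2023 – 25 February 2024; 20 February 2024 is inside that window, so Halium Station is at UTC−07:30.
03:00 Halium Station + 7h30m = 10:30 UTC.
At the standard offset (UTC+10:00), 10:30 UTC + 10h = 20:30 Casek Canton standard time.
The standard-time date in Casek Canton, 20 February 2024, falls between 1 October 2023 and 25 February 2024, so daylight saving is in effect and Casek Canton is at UTC+11:00.
10:30 UTC + 11h = 21:30 Casek Canton.

21:30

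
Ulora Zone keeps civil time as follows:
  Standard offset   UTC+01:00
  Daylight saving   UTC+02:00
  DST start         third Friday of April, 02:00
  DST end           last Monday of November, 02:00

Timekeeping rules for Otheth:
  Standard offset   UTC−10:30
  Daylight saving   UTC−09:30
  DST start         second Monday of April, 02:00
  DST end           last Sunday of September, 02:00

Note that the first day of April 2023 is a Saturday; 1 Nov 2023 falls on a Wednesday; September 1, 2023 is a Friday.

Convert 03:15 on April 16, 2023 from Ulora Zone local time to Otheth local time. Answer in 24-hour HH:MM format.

16:45

1 April 2023 is a Saturday, so the first Friday is April 7 and the third is April 21.
1 November 2023 is a Wednesday, so Mondays fall on 6, 13, 20, 27; the last is November 27.
April 16, 2023 is outside the daylight-saving period (21 April – 27 November), so Ulora Zone is on standard time, UTC+01:00.
03:15 Ulora Zone − 1h = 02:15 UTC.
1 April 2023 is a Saturday, so the first Monday is April 3 and the second is April 10.
1 September 2023 is a Friday, so Sundays fall on 3, 10, 17, 24; the last is September 24.
At the standard offset (UTC−10:30), 02:15 UTC − 10h30m = 15:45 Otheth standard time (rolling into the previous day, 15 April 2023).
The standard-time date in Otheth, April 15, 2023, falls between 10 April and 24 September, so daylight saving is in effect and Otheth is at UTC−09:30.
02:15 UTC − 9h30m = 16:45 Otheth (rolling into the previous day, 15 April 2023).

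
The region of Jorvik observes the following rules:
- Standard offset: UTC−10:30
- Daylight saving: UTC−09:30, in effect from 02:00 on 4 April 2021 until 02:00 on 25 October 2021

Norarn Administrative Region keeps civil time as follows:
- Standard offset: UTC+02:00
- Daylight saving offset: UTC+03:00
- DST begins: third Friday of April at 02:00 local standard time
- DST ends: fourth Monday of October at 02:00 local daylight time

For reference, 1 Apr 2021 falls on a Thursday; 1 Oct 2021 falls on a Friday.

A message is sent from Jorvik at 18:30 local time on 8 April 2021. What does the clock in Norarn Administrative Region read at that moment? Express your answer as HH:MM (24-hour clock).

06:00

8 April 2021 lies within the daylight-saving period (4 April – 25 October), so Jorvik is on daylight time, UTC−09:30.
18:30 Jorvik + 9h30m = 04:00 UTC (rolling into the next day, 9 April 2021).
1 April 2021 is a Thursday, so the first Friday is April 2 and the third is April 16.
1 October 2021 is a Friday, so the first Monday is October 4 and the fourth is October 25.
At the standard offset (UTC+02:00), 04:00 UTC + 2h = 06:00 Norarn Administrative Region standard time.
Daylight saving runs 16 April – 25 October; the standard-time date in Norarn Administrative Region, 9 April 2021, is outside that window, so Norarn Administrative Region is on standard time at UTC+02:00.
04:00 UTC + 2h = 06:00 Norarn Administrative Region.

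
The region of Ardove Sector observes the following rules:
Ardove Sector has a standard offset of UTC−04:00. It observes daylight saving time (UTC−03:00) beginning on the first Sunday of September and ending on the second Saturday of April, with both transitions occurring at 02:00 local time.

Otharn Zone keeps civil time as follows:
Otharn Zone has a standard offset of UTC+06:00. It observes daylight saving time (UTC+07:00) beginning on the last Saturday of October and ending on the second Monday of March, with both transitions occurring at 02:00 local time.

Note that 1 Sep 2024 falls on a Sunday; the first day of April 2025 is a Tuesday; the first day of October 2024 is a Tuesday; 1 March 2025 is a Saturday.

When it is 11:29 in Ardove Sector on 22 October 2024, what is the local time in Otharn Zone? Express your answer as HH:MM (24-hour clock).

20:29

1 September 2024 is a Sunday, so the first Sunday is September 1.
1 April 2025 is a Tuesday, so the first Saturday is April 5 and the second is April 12.
22 October 2024 falls between 1 September 2024 and 12 April 2025, so daylight saving is in effect and Ardove Sector is at UTC−03:00.
11:29 Ardove Sector + 3h = 14:29 UTC.
1 October 2024 is a Tuesday, so Saturdays fall on 5, 12, 19, 26; the last is October 26.
1 March 2025 is a Saturday, so the first Monday is March 3 and the second is March 10.
At the standard offset (UTC+06:00), 14:29 UTC + 6h = 20:29 Otharn Zone standard time.
The standard-time date in Otharn Zone, 22 October 2024, is outside the daylight-saving period (26 October 2024 – 10 March 2025), so Otharn Zone is on standard time, UTC+06:00.
14:29 UTC + 6h = 20:29 Otharn Zone.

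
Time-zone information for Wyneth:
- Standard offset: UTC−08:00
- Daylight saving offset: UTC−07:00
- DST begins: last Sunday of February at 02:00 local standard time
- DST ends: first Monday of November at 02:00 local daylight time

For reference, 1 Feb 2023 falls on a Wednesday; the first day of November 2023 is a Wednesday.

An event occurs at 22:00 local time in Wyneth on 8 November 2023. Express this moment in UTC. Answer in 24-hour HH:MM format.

06:00

1 February 2023 is a Wednesday, so Sundays fall on 5, 12, 19, 26; the last is February 26.
1 November 2023 is a Wednesday, so the first Monday is November 6.
8 November 2023 is outside the daylight-saving period (26 February – 6 November), so Wyneth is on standard time, UTC−08:00.
22:00 local + 8h = 06:00 UTC (rolling into the next day, 9 November 2023).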